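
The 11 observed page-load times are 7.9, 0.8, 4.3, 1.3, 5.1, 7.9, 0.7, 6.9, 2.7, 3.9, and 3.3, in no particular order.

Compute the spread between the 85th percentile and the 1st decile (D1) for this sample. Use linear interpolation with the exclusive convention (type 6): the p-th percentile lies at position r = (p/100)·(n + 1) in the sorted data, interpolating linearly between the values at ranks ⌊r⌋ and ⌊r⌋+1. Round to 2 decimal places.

7.18

Sorted: 0.7, 0.8, 1.3, 2.7, 3.3, 3.9, 4.3, 5.1, 6.9, 7.9, 7.9.
n = 11.
P10: r = 1.2; ranks 1–2 are 0.7, 0.8; interpolating gives 0.72.
P85: r = 10.2; ranks 10–11 are 7.9, 7.9; interpolating gives 7.9.
Difference: 7.9 − 0.72 = 7.18.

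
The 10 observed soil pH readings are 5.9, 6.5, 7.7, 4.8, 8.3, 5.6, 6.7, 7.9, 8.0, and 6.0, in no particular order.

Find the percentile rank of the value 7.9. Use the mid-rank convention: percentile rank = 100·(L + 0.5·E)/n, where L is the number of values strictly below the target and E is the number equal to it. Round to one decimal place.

75.0

Sorted: 4.8, 5.6, 5.9, 6.0, 6.5, 6.7, 7.7, 7.9, 8.0, 8.3.
Count below 7.9: L = 7; count equal: E = 1; n = 10.
Percentile rank = 100·(7 + 0.5·1)/10 = 100·7.5/10 = 75.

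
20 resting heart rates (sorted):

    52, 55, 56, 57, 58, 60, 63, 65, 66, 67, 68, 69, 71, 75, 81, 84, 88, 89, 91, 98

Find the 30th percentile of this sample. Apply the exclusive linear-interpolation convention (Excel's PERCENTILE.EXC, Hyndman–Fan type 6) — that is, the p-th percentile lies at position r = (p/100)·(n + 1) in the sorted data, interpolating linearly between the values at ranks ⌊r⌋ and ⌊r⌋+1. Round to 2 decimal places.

n = 20.
r = (30/100)·(20 + 1) = 6.3.
Rank 6 is 60 and rank 7 is 63.
Interpolate: 60 + 0.3·(63 − 60) = 60 + 0.3·3 = 60.9.

60.90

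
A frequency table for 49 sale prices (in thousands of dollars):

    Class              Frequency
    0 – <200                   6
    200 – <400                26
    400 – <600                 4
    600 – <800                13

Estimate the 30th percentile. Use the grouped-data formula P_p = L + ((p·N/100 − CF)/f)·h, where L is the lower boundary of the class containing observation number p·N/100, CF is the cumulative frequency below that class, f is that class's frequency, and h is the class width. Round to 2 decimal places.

266.92

N = 49; target position k = 30/100 · 49 = 14.7.
Cumulative frequencies: 6, 32, 36, 49.
Observation 14.7 falls in the class 200 – <400.
L = 200, CF = 6, f = 26, h = 200.
P30 = 200 + ((14.7 − 6)/26)·200 = 200 + 66.9231 = 266.923.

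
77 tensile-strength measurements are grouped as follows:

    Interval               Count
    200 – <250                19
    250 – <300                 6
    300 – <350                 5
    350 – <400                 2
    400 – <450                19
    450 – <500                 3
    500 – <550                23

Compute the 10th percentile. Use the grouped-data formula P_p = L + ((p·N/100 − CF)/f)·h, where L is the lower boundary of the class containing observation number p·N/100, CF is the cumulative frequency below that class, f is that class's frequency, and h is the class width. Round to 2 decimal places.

220.26

N = 77; target position k = 10/100 · 77 = 7.7.
Cumulative frequencies: 19, 25, 30, 32, 51, 54, 77.
Observation 7.7 falls in the class 200 – <250.
L = 200, CF = 0, f = 19, h = 50.
P10 = 200 + ((7.7 − 0)/19)·50 = 200 + 20.2632 = 220.263.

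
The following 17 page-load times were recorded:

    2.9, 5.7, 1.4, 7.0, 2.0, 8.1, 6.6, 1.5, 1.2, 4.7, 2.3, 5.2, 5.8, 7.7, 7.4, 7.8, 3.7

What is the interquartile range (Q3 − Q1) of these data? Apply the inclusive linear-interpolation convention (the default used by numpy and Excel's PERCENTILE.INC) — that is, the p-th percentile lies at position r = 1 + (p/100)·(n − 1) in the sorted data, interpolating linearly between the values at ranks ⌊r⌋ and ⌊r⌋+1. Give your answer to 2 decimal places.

Sorted: 1.2, 1.4, 1.5, 2.0, 2.3, 2.9, 3.7, 4.7, 5.2, 5.7, 5.8, 6.6, 7.0, 7.4, 7.7, 7.8, 8.1.
n = 17.
P25: r = 5 (integer) → 2.3.
P75: r = 13 (integer) → 7.
Difference: 7 − 2.3 = 4.7.

4.70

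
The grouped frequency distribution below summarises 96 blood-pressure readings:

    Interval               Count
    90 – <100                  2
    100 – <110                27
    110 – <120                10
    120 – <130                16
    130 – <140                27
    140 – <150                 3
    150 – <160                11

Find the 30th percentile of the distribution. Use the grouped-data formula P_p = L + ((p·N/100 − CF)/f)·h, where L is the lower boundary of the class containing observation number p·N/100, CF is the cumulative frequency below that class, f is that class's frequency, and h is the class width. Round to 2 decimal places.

109.93

N = 96; target position k = 30/100 · 96 = 28.8.
Cumulative frequencies: 2, 29, 39, 55, 82, 85, 96.
Observation 28.8 falls in the class 100 – <110.
L = 100, CF = 2, f = 27, h = 10.
P30 = 100 + ((28.8 − 2)/27)·10 = 100 + 9.92593 = 109.926.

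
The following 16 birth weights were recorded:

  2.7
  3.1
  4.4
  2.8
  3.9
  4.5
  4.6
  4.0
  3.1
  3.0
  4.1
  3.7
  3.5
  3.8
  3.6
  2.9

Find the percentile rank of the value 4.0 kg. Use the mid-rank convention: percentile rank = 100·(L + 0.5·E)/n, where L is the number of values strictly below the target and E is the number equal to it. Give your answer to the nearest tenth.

71.9

Sorted: 2.7, 2.8, 2.9, 3.0, 3.1, 3.1, 3.5, 3.6, 3.7, 3.8, 3.9, 4.0, 4.1, 4.4, 4.5, 4.6.
Count below 4.0: L = 11; count equal: E = 1; n = 16.
Percentile rank = 100·(11 + 0.5·1)/16 = 100·11.5/16 = 71.88.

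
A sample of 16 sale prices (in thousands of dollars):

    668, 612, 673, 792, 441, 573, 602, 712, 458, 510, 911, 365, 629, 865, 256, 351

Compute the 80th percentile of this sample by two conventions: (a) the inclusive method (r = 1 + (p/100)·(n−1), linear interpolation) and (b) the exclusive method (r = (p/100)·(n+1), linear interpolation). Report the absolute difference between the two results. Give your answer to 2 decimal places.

Sorted: 256, 351, 365, 441, 458, 510, 573, 602, 612, 629, 668, 673, 712, 792, 865, 911.
n = 16.
(a) r = 13 → value at rank 13 = 712.
(b) r = 13.6; between ranks 13 (712) and 14 (792): 760.
|712 − 760| = 48.

48.00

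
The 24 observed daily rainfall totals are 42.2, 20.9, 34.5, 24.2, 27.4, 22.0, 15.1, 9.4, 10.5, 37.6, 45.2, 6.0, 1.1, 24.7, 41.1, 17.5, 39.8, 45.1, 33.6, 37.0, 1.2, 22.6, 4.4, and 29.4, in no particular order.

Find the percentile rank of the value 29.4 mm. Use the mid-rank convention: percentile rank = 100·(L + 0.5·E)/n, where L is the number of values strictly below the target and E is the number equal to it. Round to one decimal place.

60.4

Sorted: 1.1, 1.2, 4.4, 6.0, 9.4, 10.5, 15.1, 17.5, 20.9, 22.0, 22.6, 24.2, 24.7, 27.4, 29.4, 33.6, 34.5, 37.0, 37.6, 39.8, 41.1, 42.2, 45.1, 45.2.
Count below 29.4: L = 14; count equal: E = 1; n = 24.
Percentile rank = 100·(14 + 0.5·1)/24 = 100·14.5/24 = 60.42.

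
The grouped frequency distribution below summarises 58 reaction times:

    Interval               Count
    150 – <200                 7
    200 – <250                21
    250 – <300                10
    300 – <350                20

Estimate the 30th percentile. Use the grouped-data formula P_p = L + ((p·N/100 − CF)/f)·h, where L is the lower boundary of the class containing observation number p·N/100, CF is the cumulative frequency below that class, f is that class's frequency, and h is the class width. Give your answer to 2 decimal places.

224.76

N = 58; target position k = 30/100 · 58 = 17.4.
Cumulative frequencies: 7, 28, 38, 58.
Observation 17.4 falls in the class 200 – <250.
L = 200, CF = 7, f = 21, h = 50.
P30 = 200 + ((17.4 − 7)/21)·50 = 200 + 24.7619 = 224.762.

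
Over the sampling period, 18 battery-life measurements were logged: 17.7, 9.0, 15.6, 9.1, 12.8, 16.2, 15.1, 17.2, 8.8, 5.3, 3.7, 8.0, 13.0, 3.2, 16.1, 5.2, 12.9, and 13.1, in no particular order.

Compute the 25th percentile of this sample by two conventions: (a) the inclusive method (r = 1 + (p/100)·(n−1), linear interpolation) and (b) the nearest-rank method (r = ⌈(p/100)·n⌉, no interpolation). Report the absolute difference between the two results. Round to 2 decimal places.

0.20

Sorted: 3.2, 3.7, 5.2, 5.3, 8.0, 8.8, 9.0, 9.1, 12.8, 12.9, 13.0, 13.1, 15.1, 15.6, 16.1, 16.2, 17.2, 17.7.
n = 18.
(a) r = 5.25; between ranks 5 (8.0) and 6 (8.8): 8.2.
(b) the nearest-rank method: rank 5 → 8.
|8.2 − 8| = 0.2.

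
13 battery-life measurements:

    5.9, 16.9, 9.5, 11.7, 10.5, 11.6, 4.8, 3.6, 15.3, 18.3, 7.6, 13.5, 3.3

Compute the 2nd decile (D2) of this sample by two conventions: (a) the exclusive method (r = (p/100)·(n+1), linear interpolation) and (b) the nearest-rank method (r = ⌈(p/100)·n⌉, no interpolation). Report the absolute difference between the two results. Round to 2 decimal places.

Sorted: 3.3, 3.6, 4.8, 5.9, 7.6, 9.5, 10.5, 11.6, 11.7, 13.5, 15.3, 16.9, 18.3.
n = 13.
(a) r = 2.8; between ranks 2 (3.6) and 3 (4.8): 4.56.
(b) the nearest-rank method: rank 3 → 4.8.
|4.56 − 4.8| = 0.24.

0.24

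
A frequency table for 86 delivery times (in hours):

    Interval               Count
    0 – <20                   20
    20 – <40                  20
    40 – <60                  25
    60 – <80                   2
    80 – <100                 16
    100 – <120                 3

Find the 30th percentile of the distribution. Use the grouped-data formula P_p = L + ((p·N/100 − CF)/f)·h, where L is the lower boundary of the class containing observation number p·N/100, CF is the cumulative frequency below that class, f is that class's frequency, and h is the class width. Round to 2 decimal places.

N = 86; target position k = 30/100 · 86 = 25.8.
Cumulative frequencies: 20, 40, 65, 67, 83, 86.
Observation 25.8 falls in the class 20 – <40.
L = 20, CF = 20, f = 20, h = 20.
P30 = 20 + ((25.8 − 20)/20)·20 = 20 + 5.8 = 25.8.

25.80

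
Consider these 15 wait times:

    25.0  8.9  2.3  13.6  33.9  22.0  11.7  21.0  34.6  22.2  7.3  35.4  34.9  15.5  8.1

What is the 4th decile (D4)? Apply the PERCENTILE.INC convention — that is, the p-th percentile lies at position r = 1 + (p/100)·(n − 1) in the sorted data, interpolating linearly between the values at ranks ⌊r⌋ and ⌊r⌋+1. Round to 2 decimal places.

14.74

Sorted: 2.3, 7.3, 8.1, 8.9, 11.7, 13.6, 15.5, 21.0, 22.0, 22.2, 25.0, 33.9, 34.6, 34.9, 35.4.
n = 15.
r = 1 + (40/100)·(15 − 1) = 1 + 5.6 = 6.6.
Rank 6 is 13.6 and rank 7 is 15.5.
Interpolate: 13.6 + 0.6·(15.5 − 13.6) = 13.6 + 0.6·1.9 = 14.74.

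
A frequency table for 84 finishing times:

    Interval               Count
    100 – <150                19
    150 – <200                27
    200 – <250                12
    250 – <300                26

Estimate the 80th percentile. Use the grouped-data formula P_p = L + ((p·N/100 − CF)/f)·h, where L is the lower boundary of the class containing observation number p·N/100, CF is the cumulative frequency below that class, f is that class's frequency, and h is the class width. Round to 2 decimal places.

N = 84; target position k = 80/100 · 84 = 67.2.
Cumulative frequencies: 19, 46, 58, 84.
Observation 67.2 falls in the class 250 – <300.
L = 250, CF = 58, f = 26, h = 50.
P80 = 250 + ((67.2 − 58)/26)·50 = 250 + 17.6923 = 267.692.

267.69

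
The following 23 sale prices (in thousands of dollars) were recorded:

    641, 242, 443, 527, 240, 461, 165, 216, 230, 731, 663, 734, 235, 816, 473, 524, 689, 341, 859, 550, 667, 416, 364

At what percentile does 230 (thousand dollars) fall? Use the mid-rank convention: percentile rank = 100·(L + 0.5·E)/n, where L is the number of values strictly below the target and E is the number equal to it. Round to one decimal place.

Sorted: 165, 216, 230, 235, 240, 242, 341, 364, 416, 443, 461, 473, 524, 527, 550, 641, 663, 667, 689, 731, 734, 816, 859.
Count below 230: L = 2; count equal: E = 1; n = 23.
Percentile rank = 100·(2 + 0.5·1)/23 = 100·2.5/23 = 10.87.

10.9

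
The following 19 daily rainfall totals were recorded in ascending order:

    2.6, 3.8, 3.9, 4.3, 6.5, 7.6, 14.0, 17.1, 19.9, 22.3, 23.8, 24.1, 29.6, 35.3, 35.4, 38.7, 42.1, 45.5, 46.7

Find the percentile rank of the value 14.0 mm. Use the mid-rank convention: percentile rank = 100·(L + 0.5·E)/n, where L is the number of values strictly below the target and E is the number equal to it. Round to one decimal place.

Count below 14.0: L = 6; count equal: E = 1; n = 19.
Percentile rank = 100·(6 + 0.5·1)/19 = 100·6.5/19 = 34.21.

34.2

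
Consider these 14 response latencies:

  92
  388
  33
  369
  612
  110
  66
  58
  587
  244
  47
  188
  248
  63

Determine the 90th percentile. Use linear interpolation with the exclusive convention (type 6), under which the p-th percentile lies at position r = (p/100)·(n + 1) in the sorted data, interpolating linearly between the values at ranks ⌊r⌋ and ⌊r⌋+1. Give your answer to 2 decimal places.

Sorted: 33, 47, 58, 63, 66, 92, 110, 188, 244, 248, 369, 388, 587, 612.
n = 14.
r = (90/100)·(14 + 1) = 13.5.
Rank 13 is 587 and rank 14 is 612.
Interpolate: 587 + 0.5·(612 − 587) = 587 + 0.5·25 = 599.5.

599.50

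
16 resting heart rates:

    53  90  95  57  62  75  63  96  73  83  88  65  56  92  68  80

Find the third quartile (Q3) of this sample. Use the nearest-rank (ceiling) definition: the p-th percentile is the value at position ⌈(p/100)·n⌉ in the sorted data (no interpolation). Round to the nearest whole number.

Sorted: 53, 56, 57, 62, 63, 65, 68, 73, 75, 80, 83, 88, 90, 92, 95, 96.
n = 16.
Position = ⌈75/100 · 16⌉ = ⌈12⌉ = 12.
The value at rank 12 is 88.

88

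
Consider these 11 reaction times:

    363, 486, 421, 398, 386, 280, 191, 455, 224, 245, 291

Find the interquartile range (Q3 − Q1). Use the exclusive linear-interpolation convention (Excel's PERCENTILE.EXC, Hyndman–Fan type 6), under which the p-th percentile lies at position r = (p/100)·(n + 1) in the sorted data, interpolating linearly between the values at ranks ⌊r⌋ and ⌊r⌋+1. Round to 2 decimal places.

176.00

Sorted: 191, 224, 245, 280, 291, 363, 386, 398, 421, 455, 486.
n = 11.
P25: r = 3 (integer) → 245.
P75: r = 9 (integer) → 421.
Difference: 421 − 245 = 176.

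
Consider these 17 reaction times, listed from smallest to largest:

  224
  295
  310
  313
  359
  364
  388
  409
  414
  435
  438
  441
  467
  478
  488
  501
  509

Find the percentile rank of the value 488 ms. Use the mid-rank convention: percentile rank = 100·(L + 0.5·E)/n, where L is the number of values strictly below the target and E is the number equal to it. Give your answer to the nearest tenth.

85.3

Count below 488: L = 14; count equal: E = 1; n = 17.
Percentile rank = 100·(14 + 0.5·1)/17 = 100·14.5/17 = 85.29.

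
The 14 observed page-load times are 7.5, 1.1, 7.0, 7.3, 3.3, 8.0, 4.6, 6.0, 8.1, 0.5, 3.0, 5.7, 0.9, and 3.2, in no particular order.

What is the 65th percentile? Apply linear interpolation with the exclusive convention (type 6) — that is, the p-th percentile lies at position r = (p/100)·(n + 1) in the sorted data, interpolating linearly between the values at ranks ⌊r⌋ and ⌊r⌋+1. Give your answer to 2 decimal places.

Sorted: 0.5, 0.9, 1.1, 3.0, 3.2, 3.3, 4.6, 5.7, 6.0, 7.0, 7.3, 7.5, 8.0, 8.1.
n = 14.
r = (65/100)·(14 + 1) = 9.75.
Rank 9 is 6.0 and rank 10 is 7.0.
Interpolate: 6.0 + 0.75·(7.0 − 6.0) = 6.0 + 0.75·1 = 6.75.

6.75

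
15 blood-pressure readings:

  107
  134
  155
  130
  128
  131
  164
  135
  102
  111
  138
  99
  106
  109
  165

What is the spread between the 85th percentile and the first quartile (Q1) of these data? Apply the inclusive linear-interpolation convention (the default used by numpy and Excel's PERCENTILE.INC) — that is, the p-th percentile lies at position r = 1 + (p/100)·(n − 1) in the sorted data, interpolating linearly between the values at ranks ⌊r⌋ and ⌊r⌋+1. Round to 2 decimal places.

45.30

Sorted: 99, 102, 106, 107, 109, 111, 128, 130, 131, 134, 135, 138, 155, 164, 165.
n = 15.
P25: r = 4.5; ranks 4–5 are 107, 109; interpolating gives 108.
P85: r = 12.9; ranks 12–13 are 138, 155; interpolating gives 153.3.
Difference: 153.3 − 108 = 45.3.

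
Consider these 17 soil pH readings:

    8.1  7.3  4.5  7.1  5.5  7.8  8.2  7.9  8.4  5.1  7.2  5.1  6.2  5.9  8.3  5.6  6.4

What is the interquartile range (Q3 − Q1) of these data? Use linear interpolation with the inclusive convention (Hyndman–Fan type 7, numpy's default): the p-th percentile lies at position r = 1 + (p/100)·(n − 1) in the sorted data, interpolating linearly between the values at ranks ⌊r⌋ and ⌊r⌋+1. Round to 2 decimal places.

2.30

Sorted: 4.5, 5.1, 5.1, 5.5, 5.6, 5.9, 6.2, 6.4, 7.1, 7.2, 7.3, 7.8, 7.9, 8.1, 8.2, 8.3, 8.4.
n = 17.
P25: r = 5 (integer) → 5.6.
P75: r = 13 (integer) → 7.9.
Difference: 7.9 − 5.6 = 2.3.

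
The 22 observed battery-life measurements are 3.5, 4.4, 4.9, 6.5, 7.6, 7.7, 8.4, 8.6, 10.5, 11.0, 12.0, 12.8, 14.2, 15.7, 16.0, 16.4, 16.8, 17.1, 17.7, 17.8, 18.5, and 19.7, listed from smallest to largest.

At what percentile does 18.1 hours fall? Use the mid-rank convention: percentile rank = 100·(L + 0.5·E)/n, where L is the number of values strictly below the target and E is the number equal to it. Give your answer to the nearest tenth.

90.9

Count below 18.1: L = 20; count equal: E = 0; n = 22.
Percentile rank = 100·(20 + 0.5·0)/22 = 100·20/22 = 90.91.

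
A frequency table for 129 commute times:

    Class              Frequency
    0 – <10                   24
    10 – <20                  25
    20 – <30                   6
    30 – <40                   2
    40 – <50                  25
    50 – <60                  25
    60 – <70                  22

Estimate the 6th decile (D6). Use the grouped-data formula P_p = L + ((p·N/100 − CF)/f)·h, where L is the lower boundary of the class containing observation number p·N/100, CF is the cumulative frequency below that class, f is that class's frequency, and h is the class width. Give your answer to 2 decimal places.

N = 129; target position k = 60/100 · 129 = 77.4.
Cumulative frequencies: 24, 49, 55, 57, 82, 107, 129.
Observation 77.4 falls in the class 40 – <50.
L = 40, CF = 57, f = 25, h = 10.
P60 = 40 + ((77.4 − 57)/25)·10 = 40 + 8.16 = 48.16.

48.16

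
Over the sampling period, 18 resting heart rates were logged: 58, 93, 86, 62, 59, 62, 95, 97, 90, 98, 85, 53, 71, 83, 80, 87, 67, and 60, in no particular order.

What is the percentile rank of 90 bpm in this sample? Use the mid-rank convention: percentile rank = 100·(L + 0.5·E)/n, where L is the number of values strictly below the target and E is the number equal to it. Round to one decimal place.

75.0

Sorted: 53, 58, 59, 60, 62, 62, 67, 71, 80, 83, 85, 86, 87, 90, 93, 95, 97, 98.
Count below 90: L = 13; count equal: E = 1; n = 18.
Percentile rank = 100·(13 + 0.5·1)/18 = 100·13.5/18 = 75.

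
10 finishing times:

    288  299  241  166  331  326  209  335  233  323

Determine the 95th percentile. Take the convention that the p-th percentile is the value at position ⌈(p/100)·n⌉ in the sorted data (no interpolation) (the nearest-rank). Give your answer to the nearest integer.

335

Sorted: 166, 209, 233, 241, 288, 299, 323, 326, 331, 335.
n = 10.
Position = ⌈95/100 · 10⌉ = ⌈9.5⌉ = 10.
The value at rank 10 is 335.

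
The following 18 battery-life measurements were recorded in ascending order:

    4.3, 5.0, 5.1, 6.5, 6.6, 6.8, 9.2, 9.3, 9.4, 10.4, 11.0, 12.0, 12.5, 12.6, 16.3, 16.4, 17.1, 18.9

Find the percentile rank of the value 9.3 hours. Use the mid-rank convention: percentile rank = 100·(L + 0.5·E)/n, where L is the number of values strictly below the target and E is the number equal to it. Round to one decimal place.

41.7

Count below 9.3: L = 7; count equal: E = 1; n = 18.
Percentile rank = 100·(7 + 0.5·1)/18 = 100·7.5/18 = 41.67.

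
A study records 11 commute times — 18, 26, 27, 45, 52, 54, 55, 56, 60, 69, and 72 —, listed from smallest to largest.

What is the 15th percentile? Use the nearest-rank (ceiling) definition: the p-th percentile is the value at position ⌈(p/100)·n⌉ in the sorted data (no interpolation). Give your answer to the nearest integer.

n = 11.
Position = ⌈15/100 · 11⌉ = ⌈1.65⌉ = 2.
The value at rank 2 is 26.

26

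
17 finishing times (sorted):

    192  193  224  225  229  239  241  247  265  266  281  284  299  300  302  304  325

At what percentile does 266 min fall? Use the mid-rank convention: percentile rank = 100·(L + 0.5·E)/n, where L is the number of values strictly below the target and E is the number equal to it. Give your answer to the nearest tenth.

Count below 266: L = 9; count equal: E = 1; n = 17.
Percentile rank = 100·(9 + 0.5·1)/17 = 100·9.5/17 = 55.88.

55.9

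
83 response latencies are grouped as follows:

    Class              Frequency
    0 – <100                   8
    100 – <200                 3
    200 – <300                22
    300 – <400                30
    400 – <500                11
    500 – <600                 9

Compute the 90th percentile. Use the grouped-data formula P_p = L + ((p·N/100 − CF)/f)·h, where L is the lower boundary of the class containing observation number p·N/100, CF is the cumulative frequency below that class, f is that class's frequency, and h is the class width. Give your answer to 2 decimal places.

507.78

N = 83; target position k = 90/100 · 83 = 74.7.
Cumulative frequencies: 8, 11, 33, 63, 74, 83.
Observation 74.7 falls in the class 500 – <600.
L = 500, CF = 74, f = 9, h = 100.
P90 = 500 + ((74.7 − 74)/9)·100 = 500 + 7.77778 = 507.778.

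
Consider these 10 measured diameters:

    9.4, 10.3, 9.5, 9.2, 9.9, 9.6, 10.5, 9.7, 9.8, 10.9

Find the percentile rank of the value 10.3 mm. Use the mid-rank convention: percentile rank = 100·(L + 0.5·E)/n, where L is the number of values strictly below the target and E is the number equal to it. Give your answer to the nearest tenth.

75.0

Sorted: 9.2, 9.4, 9.5, 9.6, 9.7, 9.8, 9.9, 10.3, 10.5, 10.9.
Count below 10.3: L = 7; count equal: E = 1; n = 10.
Percentile rank = 100·(7 + 0.5·1)/10 = 100·7.5/10 = 75.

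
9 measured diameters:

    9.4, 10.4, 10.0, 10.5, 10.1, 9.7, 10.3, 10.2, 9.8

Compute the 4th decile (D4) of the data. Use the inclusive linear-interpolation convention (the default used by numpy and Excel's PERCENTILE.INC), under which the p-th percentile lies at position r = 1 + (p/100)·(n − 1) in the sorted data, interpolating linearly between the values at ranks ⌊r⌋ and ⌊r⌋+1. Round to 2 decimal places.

Sorted: 9.4, 9.7, 9.8, 10.0, 10.1, 10.2, 10.3, 10.4, 10.5.
n = 9.
r = 1 + (40/100)·(9 − 1) = 1 + 3.2 = 4.2.
Rank 4 is 10.0 and rank 5 is 10.1.
Interpolate: 10.0 + 0.2·(10.1 − 10.0) = 10.0 + 0.2·0.1 = 10.02.

10.02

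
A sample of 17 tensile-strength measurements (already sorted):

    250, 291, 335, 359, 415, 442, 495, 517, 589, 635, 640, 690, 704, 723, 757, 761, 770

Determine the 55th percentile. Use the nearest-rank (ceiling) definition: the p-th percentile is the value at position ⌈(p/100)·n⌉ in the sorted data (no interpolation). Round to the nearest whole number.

635

n = 17.
Position = ⌈55/100 · 17⌉ = ⌈9.35⌉ = 10.
The value at rank 10 is 635.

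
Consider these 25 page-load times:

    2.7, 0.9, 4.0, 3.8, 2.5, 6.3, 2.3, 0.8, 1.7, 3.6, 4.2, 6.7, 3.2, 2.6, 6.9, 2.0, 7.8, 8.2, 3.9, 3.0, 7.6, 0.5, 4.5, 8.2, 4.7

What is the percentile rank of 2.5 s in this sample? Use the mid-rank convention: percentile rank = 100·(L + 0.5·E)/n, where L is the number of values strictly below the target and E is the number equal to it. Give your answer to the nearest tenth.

26.0

Sorted: 0.5, 0.8, 0.9, 1.7, 2.0, 2.3, 2.5, 2.6, 2.7, 3.0, 3.2, 3.6, 3.8, 3.9, 4.0, 4.2, 4.5, 4.7, 6.3, 6.7, 6.9, 7.6, 7.8, 8.2, 8.2.
Count below 2.5: L = 6; count equal: E = 1; n = 25.
Percentile rank = 100·(6 + 0.5·1)/25 = 100·6.5/25 = 26.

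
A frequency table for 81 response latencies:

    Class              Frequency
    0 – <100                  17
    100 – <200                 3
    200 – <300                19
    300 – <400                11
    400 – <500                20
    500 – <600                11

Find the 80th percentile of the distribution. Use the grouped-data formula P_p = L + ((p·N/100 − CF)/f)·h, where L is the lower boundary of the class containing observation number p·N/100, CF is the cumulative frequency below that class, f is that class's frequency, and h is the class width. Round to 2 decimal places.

N = 81; target position k = 80/100 · 81 = 64.8.
Cumulative frequencies: 17, 20, 39, 50, 70, 81.
Observation 64.8 falls in the class 400 – <500.
L = 400, CF = 50, f = 20, h = 100.
P80 = 400 + ((64.8 − 50)/20)·100 = 400 + 74 = 474.

474.00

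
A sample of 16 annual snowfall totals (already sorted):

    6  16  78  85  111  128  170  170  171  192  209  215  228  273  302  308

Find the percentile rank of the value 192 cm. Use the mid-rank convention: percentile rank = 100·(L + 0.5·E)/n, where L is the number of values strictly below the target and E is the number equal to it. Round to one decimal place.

59.4

Count below 192: L = 9; count equal: E = 1; n = 16.
Percentile rank = 100·(9 + 0.5·1)/16 = 100·9.5/16 = 59.38.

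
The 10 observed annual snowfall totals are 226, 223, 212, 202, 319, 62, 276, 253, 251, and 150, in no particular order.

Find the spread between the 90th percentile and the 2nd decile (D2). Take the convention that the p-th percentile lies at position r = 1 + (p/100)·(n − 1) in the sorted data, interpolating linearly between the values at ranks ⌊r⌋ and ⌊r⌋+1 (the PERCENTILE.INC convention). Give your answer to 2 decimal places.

88.70

Sorted: 62, 150, 202, 212, 223, 226, 251, 253, 276, 319.
n = 10.
P20: r = 2.8; ranks 2–3 are 150, 202; interpolating gives 191.6.
P90: r = 9.1; ranks 9–10 are 276, 319; interpolating gives 280.3.
Difference: 280.3 − 191.6 = 88.7.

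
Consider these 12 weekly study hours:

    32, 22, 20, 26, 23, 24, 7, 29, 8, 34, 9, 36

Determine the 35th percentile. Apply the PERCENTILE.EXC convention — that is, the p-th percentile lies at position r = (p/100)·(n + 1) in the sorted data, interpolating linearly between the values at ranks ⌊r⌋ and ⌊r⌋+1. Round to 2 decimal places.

Sorted: 7, 8, 9, 20, 22, 23, 24, 26, 29, 32, 34, 36.
n = 12.
r = (35/100)·(12 + 1) = 4.55.
Rank 4 is 20 and rank 5 is 22.
Interpolate: 20 + 0.55·(22 − 20) = 20 + 0.55·2 = 21.1.

21.10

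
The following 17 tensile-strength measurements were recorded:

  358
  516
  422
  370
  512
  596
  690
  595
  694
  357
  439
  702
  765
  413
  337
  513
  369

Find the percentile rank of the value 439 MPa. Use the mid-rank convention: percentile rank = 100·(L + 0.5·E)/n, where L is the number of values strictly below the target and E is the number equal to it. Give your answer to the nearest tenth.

Sorted: 337, 357, 358, 369, 370, 413, 422, 439, 512, 513, 516, 595, 596, 690, 694, 702, 765.
Count below 439: L = 7; count equal: E = 1; n = 17.
Percentile rank = 100·(7 + 0.5·1)/17 = 100·7.5/17 = 44.12.

44.1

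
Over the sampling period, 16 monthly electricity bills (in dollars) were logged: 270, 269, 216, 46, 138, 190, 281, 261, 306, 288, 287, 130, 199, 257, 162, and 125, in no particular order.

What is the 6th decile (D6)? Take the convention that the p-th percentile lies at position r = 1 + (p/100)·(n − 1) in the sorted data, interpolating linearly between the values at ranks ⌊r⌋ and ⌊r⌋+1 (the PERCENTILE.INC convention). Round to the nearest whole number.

261

Sorted: 46, 125, 130, 138, 162, 190, 199, 216, 257, 261, 269, 270, 281, 287, 288, 306.
n = 16.
r = 1 + (60/100)·(16 − 1) = 1 + 9 = 10.
r is an integer, so P60 is the value at rank 10: 261.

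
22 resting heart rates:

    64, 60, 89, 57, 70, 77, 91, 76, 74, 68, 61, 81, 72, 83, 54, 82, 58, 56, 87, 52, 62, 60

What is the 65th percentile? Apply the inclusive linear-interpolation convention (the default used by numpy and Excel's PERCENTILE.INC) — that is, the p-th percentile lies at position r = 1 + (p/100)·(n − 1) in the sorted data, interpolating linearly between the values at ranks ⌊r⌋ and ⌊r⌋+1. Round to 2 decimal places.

75.30

Sorted: 52, 54, 56, 57, 58, 60, 60, 61, 62, 64, 68, 70, 72, 74, 76, 77, 81, 82, 83, 87, 89, 91.
n = 22.
r = 1 + (65/100)·(22 − 1) = 1 + 13.65 = 14.65.
Rank 14 is 74 and rank 15 is 76.
Interpolate: 74 + 0.65·(76 − 74) = 74 + 0.65·2 = 75.3.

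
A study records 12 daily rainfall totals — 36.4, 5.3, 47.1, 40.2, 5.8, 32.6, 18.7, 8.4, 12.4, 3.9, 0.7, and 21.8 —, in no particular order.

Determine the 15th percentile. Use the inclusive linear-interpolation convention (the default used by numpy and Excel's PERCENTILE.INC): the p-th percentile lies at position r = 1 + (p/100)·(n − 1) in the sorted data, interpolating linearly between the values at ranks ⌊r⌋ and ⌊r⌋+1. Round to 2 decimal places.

4.81

Sorted: 0.7, 3.9, 5.3, 5.8, 8.4, 12.4, 18.7, 21.8, 32.6, 36.4, 40.2, 47.1.
n = 12.
r = 1 + (15/100)·(12 − 1) = 1 + 1.65 = 2.65.
Rank 2 is 3.9 and rank 3 is 5.3.
Interpolate: 3.9 + 0.65·(5.3 − 3.9) = 3.9 + 0.65·1.4 = 4.81.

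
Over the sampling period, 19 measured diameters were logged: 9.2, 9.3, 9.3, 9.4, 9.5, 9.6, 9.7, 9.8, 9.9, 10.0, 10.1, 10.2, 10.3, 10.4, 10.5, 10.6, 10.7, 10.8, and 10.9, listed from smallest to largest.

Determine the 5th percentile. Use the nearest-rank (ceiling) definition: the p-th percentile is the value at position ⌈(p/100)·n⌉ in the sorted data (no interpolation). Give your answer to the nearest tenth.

n = 19.
Position = ⌈5/100 · 19⌉ = ⌈0.95⌉ = 1.
The value at rank 1 is 9.2.

9.2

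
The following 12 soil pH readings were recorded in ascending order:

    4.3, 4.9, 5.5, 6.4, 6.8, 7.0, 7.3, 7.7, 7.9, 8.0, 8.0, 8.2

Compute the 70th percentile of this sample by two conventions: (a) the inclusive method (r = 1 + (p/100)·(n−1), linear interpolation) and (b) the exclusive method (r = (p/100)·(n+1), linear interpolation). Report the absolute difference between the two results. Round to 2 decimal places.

n = 12.
(a) r = 8.7; between ranks 8 (7.7) and 9 (7.9): 7.84.
(b) r = 9.1; between ranks 9 (7.9) and 10 (8.0): 7.91.
|7.84 − 7.91| = 0.07.

0.07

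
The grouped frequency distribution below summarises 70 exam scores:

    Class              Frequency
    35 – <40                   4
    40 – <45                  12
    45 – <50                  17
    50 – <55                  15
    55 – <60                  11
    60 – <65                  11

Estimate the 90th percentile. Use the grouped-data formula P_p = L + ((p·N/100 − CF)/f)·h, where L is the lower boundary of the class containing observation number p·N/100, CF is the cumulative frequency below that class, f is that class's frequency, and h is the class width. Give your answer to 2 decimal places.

N = 70; target position k = 90/100 · 70 = 63.
Cumulative frequencies: 4, 16, 33, 48, 59, 70.
Observation 63 falls in the class 60 – <65.
L = 60, CF = 59, f = 11, h = 5.
P90 = 60 + ((63 − 59)/11)·5 = 60 + 1.81818 = 61.8182.

61.82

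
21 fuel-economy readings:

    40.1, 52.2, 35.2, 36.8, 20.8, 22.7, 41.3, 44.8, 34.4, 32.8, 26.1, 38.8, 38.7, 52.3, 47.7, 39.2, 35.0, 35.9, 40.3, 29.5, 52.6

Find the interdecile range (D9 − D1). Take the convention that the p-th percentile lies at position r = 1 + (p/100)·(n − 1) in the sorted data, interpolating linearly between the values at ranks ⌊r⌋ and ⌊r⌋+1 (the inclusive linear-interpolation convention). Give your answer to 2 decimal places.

26.10

Sorted: 20.8, 22.7, 26.1, 29.5, 32.8, 34.4, 35.0, 35.2, 35.9, 36.8, 38.7, 38.8, 39.2, 40.1, 40.3, 41.3, 44.8, 47.7, 52.2, 52.3, 52.6.
n = 21.
P10: r = 3 (integer) → 26.1.
P90: r = 19 (integer) → 52.2.
Difference: 52.2 − 26.1 = 26.1.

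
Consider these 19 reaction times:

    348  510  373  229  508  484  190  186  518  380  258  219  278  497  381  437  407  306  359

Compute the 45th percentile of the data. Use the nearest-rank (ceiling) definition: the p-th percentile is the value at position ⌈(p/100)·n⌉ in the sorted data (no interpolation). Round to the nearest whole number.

359

Sorted: 186, 190, 219, 229, 258, 278, 306, 348, 359, 373, 380, 381, 407, 437, 484, 497, 508, 510, 518.
n = 19.
Position = ⌈45/100 · 19⌉ = ⌈8.55⌉ = 9.
The value at rank 9 is 359.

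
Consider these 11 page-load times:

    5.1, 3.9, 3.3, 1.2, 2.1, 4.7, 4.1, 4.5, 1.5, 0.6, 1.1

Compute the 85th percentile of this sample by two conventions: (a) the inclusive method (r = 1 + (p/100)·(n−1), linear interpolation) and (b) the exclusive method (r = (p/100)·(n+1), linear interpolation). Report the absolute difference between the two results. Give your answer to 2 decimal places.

0.18

Sorted: 0.6, 1.1, 1.2, 1.5, 2.1, 3.3, 3.9, 4.1, 4.5, 4.7, 5.1.
n = 11.
(a) r = 9.5; between ranks 9 (4.5) and 10 (4.7): 4.6.
(b) r = 10.2; between ranks 10 (4.7) and 11 (5.1): 4.78.
|4.6 − 4.78| = 0.18.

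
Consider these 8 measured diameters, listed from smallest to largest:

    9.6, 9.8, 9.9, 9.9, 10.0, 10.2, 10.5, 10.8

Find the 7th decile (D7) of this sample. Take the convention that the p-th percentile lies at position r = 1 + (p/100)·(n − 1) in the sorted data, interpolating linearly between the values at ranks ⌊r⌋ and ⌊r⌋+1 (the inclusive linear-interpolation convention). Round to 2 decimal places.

n = 8.
r = 1 + (70/100)·(8 − 1) = 1 + 4.9 = 5.9.
Rank 5 is 10.0 and rank 6 is 10.2.
Interpolate: 10.0 + 0.9·(10.2 − 10.0) = 10.0 + 0.9·0.2 = 10.18.

10.18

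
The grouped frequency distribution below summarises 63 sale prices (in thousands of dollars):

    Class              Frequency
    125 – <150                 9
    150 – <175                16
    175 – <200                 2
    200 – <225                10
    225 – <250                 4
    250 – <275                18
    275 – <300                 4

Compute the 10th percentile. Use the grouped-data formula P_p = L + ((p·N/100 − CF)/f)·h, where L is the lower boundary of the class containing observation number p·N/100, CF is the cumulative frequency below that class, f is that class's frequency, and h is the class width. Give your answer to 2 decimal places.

142.50

N = 63; target position k = 10/100 · 63 = 6.3.
Cumulative frequencies: 9, 25, 27, 37, 41, 59, 63.
Observation 6.3 falls in the class 125 – <150.
L = 125, CF = 0, f = 9, h = 25.
P10 = 125 + ((6.3 − 0)/9)·25 = 125 + 17.5 = 142.5.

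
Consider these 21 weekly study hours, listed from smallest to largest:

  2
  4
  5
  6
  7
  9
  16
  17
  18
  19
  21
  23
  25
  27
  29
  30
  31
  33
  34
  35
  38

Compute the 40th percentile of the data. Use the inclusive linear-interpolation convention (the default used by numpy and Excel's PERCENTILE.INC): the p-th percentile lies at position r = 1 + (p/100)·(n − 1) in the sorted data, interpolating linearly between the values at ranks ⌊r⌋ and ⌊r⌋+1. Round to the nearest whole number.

18

n = 21.
r = 1 + (40/100)·(21 − 1) = 1 + 8 = 9.
r is an integer, so P40 is the value at rank 9: 18.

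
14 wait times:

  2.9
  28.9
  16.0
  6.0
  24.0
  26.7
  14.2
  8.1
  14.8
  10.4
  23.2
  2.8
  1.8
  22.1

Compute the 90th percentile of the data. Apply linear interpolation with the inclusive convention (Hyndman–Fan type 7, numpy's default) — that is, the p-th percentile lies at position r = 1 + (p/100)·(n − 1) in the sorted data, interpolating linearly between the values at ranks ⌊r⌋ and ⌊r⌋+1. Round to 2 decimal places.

25.89

Sorted: 1.8, 2.8, 2.9, 6.0, 8.1, 10.4, 14.2, 14.8, 16.0, 22.1, 23.2, 24.0, 26.7, 28.9.
n = 14.
r = 1 + (90/100)·(14 − 1) = 1 + 11.7 = 12.7.
Rank 12 is 24.0 and rank 13 is 26.7.
Interpolate: 24.0 + 0.7·(26.7 − 24.0) = 24.0 + 0.7·2.7 = 25.89.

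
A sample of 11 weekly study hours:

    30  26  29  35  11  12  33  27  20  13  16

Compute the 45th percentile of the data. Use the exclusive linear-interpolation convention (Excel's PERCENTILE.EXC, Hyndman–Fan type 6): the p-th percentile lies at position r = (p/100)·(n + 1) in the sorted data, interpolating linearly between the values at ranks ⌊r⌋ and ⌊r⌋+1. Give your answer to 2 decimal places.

22.40

Sorted: 11, 12, 13, 16, 20, 26, 27, 29, 30, 33, 35.
n = 11.
r = (45/100)·(11 + 1) = 5.4.
Rank 5 is 20 and rank 6 is 26.
Interpolate: 20 + 0.4·(26 − 20) = 20 + 0.4·6 = 22.4.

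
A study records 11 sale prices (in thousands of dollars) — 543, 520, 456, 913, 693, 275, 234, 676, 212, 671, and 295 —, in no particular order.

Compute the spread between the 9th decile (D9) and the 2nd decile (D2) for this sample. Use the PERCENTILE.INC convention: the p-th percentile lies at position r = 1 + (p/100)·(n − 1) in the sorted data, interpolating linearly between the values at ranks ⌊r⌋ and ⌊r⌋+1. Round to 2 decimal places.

Sorted: 212, 234, 275, 295, 456, 520, 543, 671, 676, 693, 913.
n = 11.
P20: r = 3 (integer) → 275.
P90: r = 10 (integer) → 693.
Difference: 693 − 275 = 418.

418.00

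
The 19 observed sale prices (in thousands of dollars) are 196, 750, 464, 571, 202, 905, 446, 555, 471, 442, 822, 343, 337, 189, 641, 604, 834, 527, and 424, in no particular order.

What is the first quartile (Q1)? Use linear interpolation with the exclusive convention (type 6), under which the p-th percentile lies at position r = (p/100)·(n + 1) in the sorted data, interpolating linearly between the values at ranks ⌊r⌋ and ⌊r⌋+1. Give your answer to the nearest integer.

Sorted: 189, 196, 202, 337, 343, 424, 442, 446, 464, 471, 527, 555, 571, 604, 641, 750, 822, 834, 905.
n = 19.
r = (25/100)·(19 + 1) = 5.
r is an integer, so P25 is the value at rank 5: 343.

343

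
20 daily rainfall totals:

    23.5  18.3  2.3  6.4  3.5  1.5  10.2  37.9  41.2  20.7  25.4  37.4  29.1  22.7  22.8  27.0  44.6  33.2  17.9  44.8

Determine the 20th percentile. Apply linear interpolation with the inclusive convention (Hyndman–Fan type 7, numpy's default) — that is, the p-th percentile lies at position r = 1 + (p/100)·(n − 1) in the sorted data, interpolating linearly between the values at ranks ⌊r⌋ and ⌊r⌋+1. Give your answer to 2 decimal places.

Sorted: 1.5, 2.3, 3.5, 6.4, 10.2, 17.9, 18.3, 20.7, 22.7, 22.8, 23.5, 25.4, 27.0, 29.1, 33.2, 37.4, 37.9, 41.2, 44.6, 44.8.
n = 20.
r = 1 + (20/100)·(20 − 1) = 1 + 3.8 = 4.8.
Rank 4 is 6.4 and rank 5 is 10.2.
Interpolate: 6.4 + 0.8·(10.2 − 6.4) = 6.4 + 0.8·3.8 = 9.44.

9.44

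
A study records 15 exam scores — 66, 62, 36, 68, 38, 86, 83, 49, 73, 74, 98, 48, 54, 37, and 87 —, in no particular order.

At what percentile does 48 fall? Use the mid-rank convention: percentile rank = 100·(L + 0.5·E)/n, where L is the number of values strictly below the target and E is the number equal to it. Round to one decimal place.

Sorted: 36, 37, 38, 48, 49, 54, 62, 66, 68, 73, 74, 83, 86, 87, 98.
Count below 48: L = 3; count equal: E = 1; n = 15.
Percentile rank = 100·(3 + 0.5·1)/15 = 100·3.5/15 = 23.33.

23.3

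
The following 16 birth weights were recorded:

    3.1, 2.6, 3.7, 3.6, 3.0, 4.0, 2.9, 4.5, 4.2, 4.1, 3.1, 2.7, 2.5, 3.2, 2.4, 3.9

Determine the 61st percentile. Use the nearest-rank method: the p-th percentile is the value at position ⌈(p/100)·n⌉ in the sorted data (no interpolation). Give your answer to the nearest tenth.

3.6

Sorted: 2.4, 2.5, 2.6, 2.7, 2.9, 3.0, 3.1, 3.1, 3.2, 3.6, 3.7, 3.9, 4.0, 4.1, 4.2, 4.5.
n = 16.
Position = ⌈61/100 · 16⌉ = ⌈9.76⌉ = 10.
The value at rank 10 is 3.6.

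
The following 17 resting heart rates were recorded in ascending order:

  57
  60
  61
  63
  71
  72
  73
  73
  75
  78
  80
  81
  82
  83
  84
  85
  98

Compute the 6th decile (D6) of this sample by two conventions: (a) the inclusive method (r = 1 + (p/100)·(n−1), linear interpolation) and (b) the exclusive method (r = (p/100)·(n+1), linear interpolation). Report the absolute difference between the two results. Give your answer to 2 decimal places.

0.40

n = 17.
(a) r = 10.6; between ranks 10 (78) and 11 (80): 79.2.
(b) r = 10.8; between ranks 10 (78) and 11 (80): 79.6.
|79.2 − 79.6| = 0.4.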